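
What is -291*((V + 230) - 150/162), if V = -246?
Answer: 44329/9 ≈ 4925.4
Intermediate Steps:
-291*((V + 230) - 150/162) = -291*((-246 + 230) - 150/162) = -291*(-16 - 150*1/162) = -291*(-16 - 25/27) = -291*(-457/27) = 44329/9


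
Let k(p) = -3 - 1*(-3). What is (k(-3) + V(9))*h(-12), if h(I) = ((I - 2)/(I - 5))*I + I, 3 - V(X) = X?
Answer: 2232/17 ≈ 131.29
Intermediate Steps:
V(X) = 3 - X
h(I) = I + I*(-2 + I)/(-5 + I) (h(I) = ((-2 + I)/(-5 + I))*I + I = I*(-2 + I)/(-5 + I) + I = I + I*(-2 + I)/(-5 + I))
k(p) = 0 (k(p) = -3 + 3 = 0)
(k(-3) + V(9))*h(-12) = (0 + (3 - 1*9))*(-12*(-7 + 2*(-12))/(-5 - 12)) = (0 + (3 - 9))*(-12*(-7 - 24)/(-17)) = (0 - 6)*(-12*(-1/17)*(-31)) = -6*(-372/17) = 2232/17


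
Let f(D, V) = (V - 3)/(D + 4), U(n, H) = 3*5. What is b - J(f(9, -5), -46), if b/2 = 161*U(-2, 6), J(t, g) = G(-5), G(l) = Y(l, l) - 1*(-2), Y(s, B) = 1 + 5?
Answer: 4822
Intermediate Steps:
Y(s, B) = 6
U(n, H) = 15
f(D, V) = (-3 + V)/(4 + D)
G(l) = 8 (G(l) = 6 - 1*(-2) = 6 + 2 = 8)
J(t, g) = 8
b = 4830 (b = 2*(161*15) = 2*2415 = 4830)
b - J(f(9, -5), -46) = 4830 - 1*8 = 4830 - 8 = 4822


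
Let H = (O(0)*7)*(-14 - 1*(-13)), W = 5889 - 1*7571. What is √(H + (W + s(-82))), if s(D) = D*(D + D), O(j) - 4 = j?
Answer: √11738 ≈ 108.34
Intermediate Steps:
O(j) = 4 + j
s(D) = 2*D² (s(D) = D*(2*D) = 2*D²)
W = -1682 (W = 5889 - 7571 = -1682)
H = -28 (H = ((4 + 0)*7)*(-14 - 1*(-13)) = (4*7)*(-14 + 13) = 28*(-1) = -28)
√(H + (W + s(-82))) = √(-28 + (-1682 + 2*(-82)²)) = √(-28 + (-1682 + 2*6724)) = √(-28 + (-1682 + 13448)) = √(-28 + 11766) = √11738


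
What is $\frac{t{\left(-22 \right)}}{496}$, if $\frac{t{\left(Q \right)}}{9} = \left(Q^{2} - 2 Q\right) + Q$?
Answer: $\frac{2277}{248} \approx 9.1815$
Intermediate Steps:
$t{\left(Q \right)} = - 9 Q + 9 Q^{2}$ ($t{\left(Q \right)} = 9 \left(\left(Q^{2} - 2 Q\right) + Q\right) = 9 \left(Q^{2} - Q\right) = - 9 Q + 9 Q^{2}$)
$\frac{t{\left(-22 \right)}}{496} = \frac{9 \left(-22\right) \left(-1 - 22\right)}{496} = 9 \left(-22\right) \left(-23\right) \frac{1}{496} = 4554 \cdot \frac{1}{496} = \frac{2277}{248}$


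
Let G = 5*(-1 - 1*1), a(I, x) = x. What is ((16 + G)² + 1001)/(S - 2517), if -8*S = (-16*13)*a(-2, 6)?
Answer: -1037/2361 ≈ -0.43922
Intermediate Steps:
G = -10 (G = 5*(-1 - 1) = 5*(-2) = -10)
S = 156 (S = -(-16*13)*6/8 = -(-26)*6 = -⅛*(-1248) = 156)
((16 + G)² + 1001)/(S - 2517) = ((16 - 10)² + 1001)/(156 - 2517) = (6² + 1001)/(-2361) = (36 + 1001)*(-1/2361) = 1037*(-1/2361) = -1037/2361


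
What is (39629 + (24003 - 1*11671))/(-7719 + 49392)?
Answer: 51961/41673 ≈ 1.2469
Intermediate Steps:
(39629 + (24003 - 1*11671))/(-7719 + 49392) = (39629 + (24003 - 11671))/41673 = (39629 + 12332)*(1/41673) = 51961*(1/41673) = 51961/41673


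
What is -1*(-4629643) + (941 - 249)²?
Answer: 5108507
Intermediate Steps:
-1*(-4629643) + (941 - 249)² = 4629643 + 692² = 4629643 + 478864 = 5108507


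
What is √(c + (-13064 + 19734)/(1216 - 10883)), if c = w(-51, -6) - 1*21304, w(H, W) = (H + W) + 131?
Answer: 402*I*√12277090/9667 ≈ 145.71*I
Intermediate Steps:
w(H, W) = 131 + H + W
c = -21230 (c = (131 - 51 - 6) - 1*21304 = 74 - 21304 = -21230)
√(c + (-13064 + 19734)/(1216 - 10883)) = √(-21230 + (-13064 + 19734)/(1216 - 10883)) = √(-21230 + 6670/(-9667)) = √(-21230 + 6670*(-1/9667)) = √(-21230 - 6670/9667) = √(-205237080/9667) = 402*I*√12277090/9667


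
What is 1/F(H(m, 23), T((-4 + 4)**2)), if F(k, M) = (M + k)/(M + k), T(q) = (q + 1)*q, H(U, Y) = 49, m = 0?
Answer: 1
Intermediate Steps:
T(q) = q*(1 + q) (T(q) = (1 + q)*q = q*(1 + q))
F(k, M) = 1
1/F(H(m, 23), T((-4 + 4)**2)) = 1/1 = 1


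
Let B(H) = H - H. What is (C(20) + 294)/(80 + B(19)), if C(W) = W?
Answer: 157/40 ≈ 3.9250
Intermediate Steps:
B(H) = 0
(C(20) + 294)/(80 + B(19)) = (20 + 294)/(80 + 0) = 314/80 = 314*(1/80) = 157/40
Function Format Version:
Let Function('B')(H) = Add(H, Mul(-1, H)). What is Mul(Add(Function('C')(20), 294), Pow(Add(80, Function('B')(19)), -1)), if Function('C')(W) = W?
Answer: Rational(157, 40) ≈ 3.9250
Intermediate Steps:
Function('B')(H) = 0
Mul(Add(Function('C')(20), 294), Pow(Add(80, Function('B')(19)), -1)) = Mul(Add(20, 294), Pow(Add(80, 0), -1)) = Mul(314, Pow(80, -1)) = Mul(314, Rational(1, 80)) = Rational(157, 40)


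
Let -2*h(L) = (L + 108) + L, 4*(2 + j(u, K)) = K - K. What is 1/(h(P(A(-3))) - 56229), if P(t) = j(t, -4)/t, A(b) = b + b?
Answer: -3/168850 ≈ -1.7767e-5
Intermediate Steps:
j(u, K) = -2 (j(u, K) = -2 + (K - K)/4 = -2 + (¼)*0 = -2 + 0 = -2)
A(b) = 2*b
P(t) = -2/t
h(L) = -54 - L (h(L) = -((L + 108) + L)/2 = -((108 + L) + L)/2 = -(108 + 2*L)/2 = -54 - L)
1/(h(P(A(-3))) - 56229) = 1/((-54 - (-2)/(2*(-3))) - 56229) = 1/((-54 - (-2)/(-6)) - 56229) = 1/((-54 - (-2)*(-1)/6) - 56229) = 1/((-54 - 1*⅓) - 56229) = 1/((-54 - ⅓) - 56229) = 1/(-163/3 - 56229) = 1/(-168850/3) = -3/168850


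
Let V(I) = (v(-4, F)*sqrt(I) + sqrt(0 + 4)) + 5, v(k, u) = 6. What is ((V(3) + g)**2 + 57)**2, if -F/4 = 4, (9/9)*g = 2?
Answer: 95508 + 53136*sqrt(3) ≈ 1.8754e+5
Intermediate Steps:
g = 2
F = -16 (F = -4*4 = -16)
V(I) = 7 + 6*sqrt(I) (V(I) = (6*sqrt(I) + sqrt(0 + 4)) + 5 = (6*sqrt(I) + sqrt(4)) + 5 = (6*sqrt(I) + 2) + 5 = (2 + 6*sqrt(I)) + 5 = 7 + 6*sqrt(I))
((V(3) + g)**2 + 57)**2 = (((7 + 6*sqrt(3)) + 2)**2 + 57)**2 = ((9 + 6*sqrt(3))**2 + 57)**2 = (57 + (9 + 6*sqrt(3))**2)**2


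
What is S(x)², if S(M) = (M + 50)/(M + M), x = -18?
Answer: 64/81 ≈ 0.79012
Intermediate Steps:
S(M) = (50 + M)/(2*M) (S(M) = (50 + M)/((2*M)) = (50 + M)*(1/(2*M)) = (50 + M)/(2*M))
S(x)² = ((½)*(50 - 18)/(-18))² = ((½)*(-1/18)*32)² = (-8/9)² = 64/81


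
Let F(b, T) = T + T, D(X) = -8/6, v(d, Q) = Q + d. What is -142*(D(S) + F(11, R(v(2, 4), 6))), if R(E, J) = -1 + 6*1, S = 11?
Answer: -3692/3 ≈ -1230.7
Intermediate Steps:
D(X) = -4/3 (D(X) = -8*⅙ = -4/3)
R(E, J) = 5 (R(E, J) = -1 + 6 = 5)
F(b, T) = 2*T
-142*(D(S) + F(11, R(v(2, 4), 6))) = -142*(-4/3 + 2*5) = -142*(-4/3 + 10) = -142*26/3 = -3692/3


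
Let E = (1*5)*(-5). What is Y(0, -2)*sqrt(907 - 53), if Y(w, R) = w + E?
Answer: -25*sqrt(854) ≈ -730.58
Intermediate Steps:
E = -25 (E = 5*(-5) = -25)
Y(w, R) = -25 + w (Y(w, R) = w - 25 = -25 + w)
Y(0, -2)*sqrt(907 - 53) = (-25 + 0)*sqrt(907 - 53) = -25*sqrt(854)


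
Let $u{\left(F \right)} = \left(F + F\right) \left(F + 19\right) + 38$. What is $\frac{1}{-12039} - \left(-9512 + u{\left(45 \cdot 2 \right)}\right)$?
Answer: $- \frac{122147695}{12039} \approx -10146.0$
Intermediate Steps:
$u{\left(F \right)} = 38 + 2 F \left(19 + F\right)$ ($u{\left(F \right)} = 2 F \left(19 + F\right) + 38 = 38 + 2 F \left(19 + F\right)$)
$\frac{1}{-12039} - \left(-9512 + u{\left(45 \cdot 2 \right)}\right) = \frac{1}{-12039} - \left(-9512 + \left(38 + 2 \left(45 \cdot 2\right)^{2} + 38 \cdot 45 \cdot 2\right)\right) = - \frac{1}{12039} - \left(-9512 + \left(38 + 2 \cdot 90^{2} + 38 \cdot 90\right)\right) = - \frac{1}{12039} - \left(-9512 + \left(38 + 2 \cdot 8100 + 3420\right)\right) = - \frac{1}{12039} - \left(-9512 + \left(38 + 16200 + 3420\right)\right) = - \frac{1}{12039} - \left(-9512 + 19658\right) = - \frac{1}{12039} - 10146 = - \frac{122147695}{12039}$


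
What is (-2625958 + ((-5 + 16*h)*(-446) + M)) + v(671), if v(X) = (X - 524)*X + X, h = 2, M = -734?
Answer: -2539426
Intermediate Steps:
v(X) = X + X*(-524 + X) (v(X) = (-524 + X)*X + X = X*(-524 + X) + X = X + X*(-524 + X))
(-2625958 + ((-5 + 16*h)*(-446) + M)) + v(671) = (-2625958 + ((-5 + 16*2)*(-446) - 734)) + 671*(-523 + 671) = (-2625958 + ((-5 + 32)*(-446) - 734)) + 671*148 = (-2625958 + (27*(-446) - 734)) + 99308 = (-2625958 + (-12042 - 734)) + 99308 = (-2625958 - 12776) + 99308 = -2638734 + 99308 = -2539426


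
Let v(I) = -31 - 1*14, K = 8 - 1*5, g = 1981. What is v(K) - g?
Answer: -2026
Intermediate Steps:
K = 3 (K = 8 - 5 = 3)
v(I) = -45 (v(I) = -31 - 14 = -45)
v(K) - g = -45 - 1*1981 = -45 - 1981 = -2026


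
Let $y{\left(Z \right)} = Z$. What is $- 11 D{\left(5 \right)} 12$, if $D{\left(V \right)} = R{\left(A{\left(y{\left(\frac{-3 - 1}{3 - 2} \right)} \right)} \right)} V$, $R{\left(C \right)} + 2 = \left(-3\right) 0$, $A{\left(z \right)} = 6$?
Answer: $1320$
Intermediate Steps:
$R{\left(C \right)} = -2$ ($R{\left(C \right)} = -2 - 0 = -2 + 0 = -2$)
$D{\left(V \right)} = - 2 V$
$- 11 D{\left(5 \right)} 12 = - 11 \left(\left(-2\right) 5\right) 12 = \left(-11\right) \left(-10\right) 12 = 110 \cdot 12 = 1320$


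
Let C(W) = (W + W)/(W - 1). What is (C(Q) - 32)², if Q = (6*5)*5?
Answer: 19963024/22201 ≈ 899.19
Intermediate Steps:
Q = 150 (Q = 30*5 = 150)
C(W) = 2*W/(-1 + W) (C(W) = (2*W)/(-1 + W) = 2*W/(-1 + W))
(C(Q) - 32)² = (2*150/(-1 + 150) - 32)² = (2*150/149 - 32)² = (2*150*(1/149) - 32)² = (300/149 - 32)² = (-4468/149)² = 19963024/22201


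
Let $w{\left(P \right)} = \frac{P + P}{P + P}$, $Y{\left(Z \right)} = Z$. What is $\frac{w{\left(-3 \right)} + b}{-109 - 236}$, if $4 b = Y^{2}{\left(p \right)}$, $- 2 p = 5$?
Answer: $- \frac{41}{5520} \approx -0.0074275$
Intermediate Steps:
$p = - \frac{5}{2}$ ($p = \left(- \frac{1}{2}\right) 5 = - \frac{5}{2} \approx -2.5$)
$b = \frac{25}{16}$ ($b = \frac{\left(- \frac{5}{2}\right)^{2}}{4} = \frac{1}{4} \cdot \frac{25}{4} = \frac{25}{16} \approx 1.5625$)
$w{\left(P \right)} = 1$ ($w{\left(P \right)} = \frac{2 P}{2 P} = 2 P \frac{1}{2 P} = 1$)
$\frac{w{\left(-3 \right)} + b}{-109 - 236} = \frac{1 + \frac{25}{16}}{-109 - 236} = \frac{41}{16 \left(-345\right)} = \frac{41}{16} \left(- \frac{1}{345}\right) = - \frac{41}{5520}$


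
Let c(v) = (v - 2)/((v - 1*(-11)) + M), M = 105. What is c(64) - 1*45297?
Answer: -4076699/90 ≈ -45297.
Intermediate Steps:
c(v) = (-2 + v)/(116 + v) (c(v) = (v - 2)/((v - 1*(-11)) + 105) = (-2 + v)/((v + 11) + 105) = (-2 + v)/((11 + v) + 105) = (-2 + v)/(116 + v))
c(64) - 1*45297 = (-2 + 64)/(116 + 64) - 1*45297 = 62/180 - 45297 = (1/180)*62 - 45297 = 31/90 - 45297 = -4076699/90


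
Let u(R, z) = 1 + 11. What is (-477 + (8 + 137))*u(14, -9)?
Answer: -3984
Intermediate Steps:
u(R, z) = 12
(-477 + (8 + 137))*u(14, -9) = (-477 + (8 + 137))*12 = (-477 + 145)*12 = -332*12 = -3984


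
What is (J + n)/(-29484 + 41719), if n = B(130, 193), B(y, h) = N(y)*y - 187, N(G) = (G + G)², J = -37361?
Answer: 8750452/12235 ≈ 715.20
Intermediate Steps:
N(G) = 4*G² (N(G) = (2*G)² = 4*G²)
B(y, h) = -187 + 4*y³ (B(y, h) = (4*y²)*y - 187 = 4*y³ - 187 = -187 + 4*y³)
n = 8787813 (n = -187 + 4*130³ = -187 + 4*2197000 = -187 + 8788000 = 8787813)
(J + n)/(-29484 + 41719) = (-37361 + 8787813)/(-29484 + 41719) = 8750452/12235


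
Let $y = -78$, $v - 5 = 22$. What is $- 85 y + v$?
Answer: $6657$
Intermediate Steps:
$v = 27$ ($v = 5 + 22 = 27$)
$- 85 y + v = \left(-85\right) \left(-78\right) + 27 = 6630 + 27 = 6657$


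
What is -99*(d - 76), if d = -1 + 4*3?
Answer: 6435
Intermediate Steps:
d = 11 (d = -1 + 12 = 11)
-99*(d - 76) = -99*(11 - 76) = -99*(-65) = 6435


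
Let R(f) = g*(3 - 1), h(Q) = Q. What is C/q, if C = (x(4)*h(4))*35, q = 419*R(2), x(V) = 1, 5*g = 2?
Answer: 175/419 ≈ 0.41766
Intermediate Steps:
g = ⅖ (g = (⅕)*2 = ⅖ ≈ 0.40000)
R(f) = ⅘ (R(f) = 2*(3 - 1)/5 = (⅖)*2 = ⅘)
q = 1676/5 (q = 419*(⅘) = 1676/5 ≈ 335.20)
C = 140 (C = (1*4)*35 = 4*35 = 140)
C/q = 140/(1676/5) = 140*(5/1676) = 175/419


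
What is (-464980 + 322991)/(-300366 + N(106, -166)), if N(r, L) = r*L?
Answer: 141989/317962 ≈ 0.44656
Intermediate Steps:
N(r, L) = L*r
(-464980 + 322991)/(-300366 + N(106, -166)) = (-464980 + 322991)/(-300366 - 166*106) = -141989/(-300366 - 17596) = -141989/(-317962) = -141989*(-1/317962) = 141989/317962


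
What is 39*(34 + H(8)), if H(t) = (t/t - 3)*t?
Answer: 702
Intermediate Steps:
H(t) = -2*t (H(t) = (1 - 3)*t = -2*t)
39*(34 + H(8)) = 39*(34 - 2*8) = 39*(34 - 16) = 39*18 = 702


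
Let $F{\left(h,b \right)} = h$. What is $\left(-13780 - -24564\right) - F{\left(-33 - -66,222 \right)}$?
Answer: $10751$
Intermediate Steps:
$\left(-13780 - -24564\right) - F{\left(-33 - -66,222 \right)} = \left(-13780 - -24564\right) - \left(-33 - -66\right) = \left(-13780 + 24564\right) - \left(-33 + 66\right) = 10784 - 33 = 10751$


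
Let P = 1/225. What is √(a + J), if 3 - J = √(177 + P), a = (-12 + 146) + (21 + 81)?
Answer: √(53775 - 15*√39826)/15 ≈ 15.023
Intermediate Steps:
a = 236 (a = 134 + 102 = 236)
P = 1/225 ≈ 0.0044444
J = 3 - √39826/15 (J = 3 - √(177 + 1/225) = 3 - √(39826/225) = 3 - √39826/15 ≈ -10.304)
√(a + J) = √(236 + (3 - √39826/15)) = √(239 - √39826/15)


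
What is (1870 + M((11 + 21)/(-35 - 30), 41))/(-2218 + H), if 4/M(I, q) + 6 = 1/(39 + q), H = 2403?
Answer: 179082/17723 ≈ 10.104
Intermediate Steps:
M(I, q) = 4/(-6 + 1/(39 + q))
(1870 + M((11 + 21)/(-35 - 30), 41))/(-2218 + H) = (1870 + 4*(-39 - 1*41)/(233 + 6*41))/(-2218 + 2403) = (1870 + 4*(-39 - 41)/(233 + 246))/185 = (1870 + 4*(-80)/479)*(1/185) = (1870 + 4*(1/479)*(-80))*(1/185) = (1870 - 320/479)*(1/185) = (895410/479)*(1/185) = 179082/17723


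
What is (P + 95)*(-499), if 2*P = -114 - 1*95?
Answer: 9481/2 ≈ 4740.5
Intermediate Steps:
P = -209/2 (P = (-114 - 1*95)/2 = (-114 - 95)/2 = (½)*(-209) = -209/2 ≈ -104.50)
(P + 95)*(-499) = (-209/2 + 95)*(-499) = -19/2*(-499) = 9481/2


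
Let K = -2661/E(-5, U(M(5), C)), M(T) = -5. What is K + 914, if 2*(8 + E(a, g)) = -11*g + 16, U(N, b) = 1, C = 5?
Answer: 15376/11 ≈ 1397.8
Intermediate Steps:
E(a, g) = -11*g/2 (E(a, g) = -8 + (-11*g + 16)/2 = -8 + (16 - 11*g)/2 = -8 + (8 - 11*g/2) = -11*g/2)
K = 5322/11 (K = -2661/((-11/2*1)) = -2661/(-11/2) = -2661*(-2/11) = 5322/11 ≈ 483.82)
K + 914 = 5322/11 + 914 = 15376/11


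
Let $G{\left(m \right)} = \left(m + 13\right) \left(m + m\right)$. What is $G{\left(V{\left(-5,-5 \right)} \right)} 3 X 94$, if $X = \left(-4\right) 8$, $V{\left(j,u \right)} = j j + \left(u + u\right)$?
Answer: $-7580160$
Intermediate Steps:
$V{\left(j,u \right)} = j^{2} + 2 u$
$G{\left(m \right)} = 2 m \left(13 + m\right)$ ($G{\left(m \right)} = \left(13 + m\right) 2 m = 2 m \left(13 + m\right)$)
$X = -32$
$G{\left(V{\left(-5,-5 \right)} \right)} 3 X 94 = 2 \left(\left(-5\right)^{2} + 2 \left(-5\right)\right) \left(13 + \left(\left(-5\right)^{2} + 2 \left(-5\right)\right)\right) 3 \left(-32\right) 94 = 2 \left(25 - 10\right) \left(13 + \left(25 - 10\right)\right) \left(-96\right) 94 = 2 \cdot 15 \left(13 + 15\right) \left(-96\right) 94 = 2 \cdot 15 \cdot 28 \left(-96\right) 94 = 840 \left(-96\right) 94 = \left(-80640\right) 94 = -7580160$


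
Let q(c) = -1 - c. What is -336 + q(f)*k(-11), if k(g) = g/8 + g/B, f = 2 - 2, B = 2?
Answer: -2633/8 ≈ -329.13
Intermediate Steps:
f = 0
k(g) = 5*g/8 (k(g) = g/8 + g/2 = 5*g/8)
-336 + q(f)*k(-11) = -336 + (-1 - 1*0)*((5/8)*(-11)) = -336 + (-1 + 0)*(-55/8) = -336 - 1*(-55/8) = -336 + 55/8 = -2633/8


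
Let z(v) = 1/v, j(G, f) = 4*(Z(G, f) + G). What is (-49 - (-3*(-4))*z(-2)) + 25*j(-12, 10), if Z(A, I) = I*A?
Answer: -13243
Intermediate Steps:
Z(A, I) = A*I
j(G, f) = 4*G + 4*G*f (j(G, f) = 4*(G*f + G) = 4*(G + G*f) = 4*G + 4*G*f)
(-49 - (-3*(-4))*z(-2)) + 25*j(-12, 10) = (-49 - (-3*(-4))/(-2)) + 25*(4*(-12)*(1 + 10)) = (-49 - 12*(-1)/2) + 25*(4*(-12)*11) = (-49 - 1*(-6)) + 25*(-528) = (-49 + 6) - 13200 = -43 - 13200 = -13243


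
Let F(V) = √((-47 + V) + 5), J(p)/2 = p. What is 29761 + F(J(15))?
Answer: 29761 + 2*I*√3 ≈ 29761.0 + 3.4641*I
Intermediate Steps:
J(p) = 2*p
F(V) = √(-42 + V)
29761 + F(J(15)) = 29761 + √(-42 + 2*15) = 29761 + √(-42 + 30) = 29761 + √(-12) = 29761 + 2*I*√3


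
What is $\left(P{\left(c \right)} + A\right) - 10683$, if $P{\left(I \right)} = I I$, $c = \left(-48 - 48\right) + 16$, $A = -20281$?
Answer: $-24564$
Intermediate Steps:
$c = -80$ ($c = -96 + 16 = -80$)
$P{\left(I \right)} = I^{2}$
$\left(P{\left(c \right)} + A\right) - 10683 = \left(\left(-80\right)^{2} - 20281\right) - 10683 = \left(6400 - 20281\right) - 10683 = -13881 - 10683 = -24564$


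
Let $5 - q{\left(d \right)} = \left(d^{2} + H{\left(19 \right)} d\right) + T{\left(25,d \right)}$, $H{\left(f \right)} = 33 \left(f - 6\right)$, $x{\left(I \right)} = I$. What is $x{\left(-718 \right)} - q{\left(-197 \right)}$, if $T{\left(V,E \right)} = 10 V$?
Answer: $-46177$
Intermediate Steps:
$H{\left(f \right)} = -198 + 33 f$ ($H{\left(f \right)} = 33 \left(-6 + f\right) = -198 + 33 f$)
$q{\left(d \right)} = -245 - d^{2} - 429 d$ ($q{\left(d \right)} = 5 - \left(\left(d^{2} + \left(-198 + 33 \cdot 19\right) d\right) + 10 \cdot 25\right) = 5 - \left(\left(d^{2} + \left(-198 + 627\right) d\right) + 250\right) = 5 - \left(\left(d^{2} + 429 d\right) + 250\right) = 5 - \left(250 + d^{2} + 429 d\right) = -245 - d^{2} - 429 d$)
$x{\left(-718 \right)} - q{\left(-197 \right)} = -718 - \left(-245 - \left(-197\right)^{2} - -84513\right) = -718 - \left(-245 - 38809 + 84513\right) = -718 - 45459 = -46177$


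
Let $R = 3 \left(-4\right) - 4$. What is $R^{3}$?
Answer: $-4096$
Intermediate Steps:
$R = -16$ ($R = -12 - 4 = -16$)
$R^{3} = \left(-16\right)^{3} = -4096$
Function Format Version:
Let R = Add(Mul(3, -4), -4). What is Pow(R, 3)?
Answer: -4096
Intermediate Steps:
R = -16 (R = Add(-12, -4) = -16)
Pow(R, 3) = Pow(-16, 3) = -4096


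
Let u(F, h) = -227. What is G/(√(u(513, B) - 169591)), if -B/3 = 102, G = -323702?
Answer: 5221*I*√169818/2739 ≈ 785.51*I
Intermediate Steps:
B = -306 (B = -3*102 = -306)
G/(√(u(513, B) - 169591)) = -323702/√(-227 - 169591) = -323702*(-I*√169818/169818) = -(-5221)*I*√169818/2739 = 5221*I*√169818/2739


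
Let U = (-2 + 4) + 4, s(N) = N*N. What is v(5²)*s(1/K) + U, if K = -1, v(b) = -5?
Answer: 1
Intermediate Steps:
s(N) = N²
U = 6 (U = 2 + 4 = 6)
v(5²)*s(1/K) + U = -5*(1/(-1))² + 6 = -5*(-1)² + 6 = -5*1 + 6 = -5 + 6 = 1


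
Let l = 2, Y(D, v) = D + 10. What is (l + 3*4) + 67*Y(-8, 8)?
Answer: 148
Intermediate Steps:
Y(D, v) = 10 + D
(l + 3*4) + 67*Y(-8, 8) = (2 + 3*4) + 67*(10 - 8) = (2 + 12) + 67*2 = 14 + 134 = 148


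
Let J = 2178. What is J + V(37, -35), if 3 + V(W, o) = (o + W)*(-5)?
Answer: 2165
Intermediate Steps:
V(W, o) = -3 - 5*W - 5*o (V(W, o) = -3 + (o + W)*(-5) = -3 + (W + o)*(-5) = -3 + (-5*W - 5*o) = -3 - 5*W - 5*o)
J + V(37, -35) = 2178 + (-3 - 5*37 - 5*(-35)) = 2178 + (-3 - 185 + 175) = 2178 - 13 = 2165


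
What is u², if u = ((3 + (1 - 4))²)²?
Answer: 0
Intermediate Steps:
u = 0 (u = ((3 - 3)²)² = (0²)² = 0² = 0)
u² = 0² = 0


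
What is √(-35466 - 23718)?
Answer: 12*I*√411 ≈ 243.28*I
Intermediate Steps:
√(-35466 - 23718) = √(-59184) = 12*I*√411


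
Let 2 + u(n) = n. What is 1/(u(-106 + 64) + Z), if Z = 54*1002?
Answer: 1/54064 ≈ 1.8497e-5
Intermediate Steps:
u(n) = -2 + n
Z = 54108
1/(u(-106 + 64) + Z) = 1/((-2 + (-106 + 64)) + 54108) = 1/((-2 - 42) + 54108) = 1/(-44 + 54108) = 1/54064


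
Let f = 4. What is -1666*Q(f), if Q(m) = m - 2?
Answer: -3332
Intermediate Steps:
Q(m) = -2 + m
-1666*Q(f) = -1666*(-2 + 4) = -1666*2 = -3332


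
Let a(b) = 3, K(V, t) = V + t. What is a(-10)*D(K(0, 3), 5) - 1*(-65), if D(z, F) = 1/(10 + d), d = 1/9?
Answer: 5942/91 ≈ 65.297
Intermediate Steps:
d = 1/9 ≈ 0.11111
D(z, F) = 9/91 (D(z, F) = 1/(10 + 1/9) = 1/(91/9) = 9/91)
a(-10)*D(K(0, 3), 5) - 1*(-65) = 3*(9/91) - 1*(-65) = 27/91 + 65 = 5942/91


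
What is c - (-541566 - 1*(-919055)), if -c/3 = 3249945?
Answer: -10127324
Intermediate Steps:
c = -9749835 (c = -3*3249945 = -9749835)
c - (-541566 - 1*(-919055)) = -9749835 - (-541566 - 1*(-919055)) = -9749835 - (-541566 + 919055) = -9749835 - 1*377489 = -9749835 - 377489 = -10127324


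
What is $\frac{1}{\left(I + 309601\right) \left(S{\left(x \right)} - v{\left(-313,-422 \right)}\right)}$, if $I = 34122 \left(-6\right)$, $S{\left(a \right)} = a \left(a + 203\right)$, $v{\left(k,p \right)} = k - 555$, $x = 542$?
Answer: $\frac{1}{42436079802} \approx 2.3565 \cdot 10^{-11}$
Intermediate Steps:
$v{\left(k,p \right)} = -555 + k$
$S{\left(a \right)} = a \left(203 + a\right)$
$I = -204732$
$\frac{1}{\left(I + 309601\right) \left(S{\left(x \right)} - v{\left(-313,-422 \right)}\right)} = \frac{1}{\left(-204732 + 309601\right) \left(542 \left(203 + 542\right) - \left(-555 - 313\right)\right)} = \frac{1}{104869 \left(542 \cdot 745 - -868\right)} = \frac{1}{104869 \left(403790 + 868\right)} = \frac{1}{104869 \cdot 404658} = \frac{1}{104869} \cdot \frac{1}{404658} = \frac{1}{42436079802}$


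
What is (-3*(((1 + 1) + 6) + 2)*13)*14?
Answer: -5460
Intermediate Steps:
(-3*(((1 + 1) + 6) + 2)*13)*14 = (-3*((2 + 6) + 2)*13)*14 = (-3*(8 + 2)*13)*14 = (-3*10*13)*14 = -30*13*14 = -390*14 = -5460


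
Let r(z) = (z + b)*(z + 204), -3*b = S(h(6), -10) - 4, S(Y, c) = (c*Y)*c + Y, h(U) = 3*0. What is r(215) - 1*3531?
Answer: 261338/3 ≈ 87113.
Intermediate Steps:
h(U) = 0
S(Y, c) = Y + Y*c² (S(Y, c) = (Y*c)*c + Y = Y*c² + Y = Y + Y*c²)
b = 4/3 (b = -(0*(1 + (-10)²) - 4)/3 = -(0*(1 + 100) - 4)/3 = -(0*101 - 4)/3 = -(0 - 4)/3 = -⅓*(-4) = 4/3 ≈ 1.3333)
r(z) = (204 + z)*(4/3 + z) (r(z) = (z + 4/3)*(z + 204) = (4/3 + z)*(204 + z) = (204 + z)*(4/3 + z))
r(215) - 1*3531 = (272 + 215² + (616/3)*215) - 1*3531 = (272 + 46225 + 132440/3) - 3531 = 271931/3 - 3531 = 261338/3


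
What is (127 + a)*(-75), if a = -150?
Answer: 1725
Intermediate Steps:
(127 + a)*(-75) = (127 - 150)*(-75) = -23*(-75) = 1725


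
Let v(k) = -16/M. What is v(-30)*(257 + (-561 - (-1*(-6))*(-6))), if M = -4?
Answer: -1072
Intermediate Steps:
v(k) = 4 (v(k) = -16/(-4) = -16*(-1/4) = 4)
v(-30)*(257 + (-561 - (-1*(-6))*(-6))) = 4*(257 + (-561 - (-1*(-6))*(-6))) = 4*(257 + (-561 - 6*(-6))) = 4*(257 + (-561 - 1*(-36))) = 4*(257 + (-561 + 36)) = 4*(257 - 525) = 4*(-268) = -1072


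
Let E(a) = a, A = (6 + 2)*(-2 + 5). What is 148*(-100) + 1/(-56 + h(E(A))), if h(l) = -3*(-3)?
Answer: -695601/47 ≈ -14800.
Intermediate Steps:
A = 24 (A = 8*3 = 24)
h(l) = 9
148*(-100) + 1/(-56 + h(E(A))) = 148*(-100) + 1/(-56 + 9) = -14800 + 1/(-47) = -14800 - 1/47 = -695601/47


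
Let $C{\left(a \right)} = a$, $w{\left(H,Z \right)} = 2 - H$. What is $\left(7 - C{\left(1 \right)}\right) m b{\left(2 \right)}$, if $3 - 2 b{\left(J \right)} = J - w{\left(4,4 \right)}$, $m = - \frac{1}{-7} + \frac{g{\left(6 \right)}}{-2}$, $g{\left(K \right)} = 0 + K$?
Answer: $\frac{60}{7} \approx 8.5714$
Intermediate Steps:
$g{\left(K \right)} = K$
$m = - \frac{20}{7}$ ($m = - \frac{1}{-7} + \frac{6}{-2} = \left(-1\right) \left(- \frac{1}{7}\right) + 6 \left(- \frac{1}{2}\right) = \frac{1}{7} - 3 = - \frac{20}{7} \approx -2.8571$)
$b{\left(J \right)} = \frac{1}{2} - \frac{J}{2}$ ($b{\left(J \right)} = \frac{3}{2} - \frac{J - \left(2 - 4\right)}{2} = \frac{3}{2} - \frac{J - -2}{2} = \frac{3}{2} - \frac{J + 2}{2} = \frac{3}{2} - \frac{2 + J}{2} = \frac{3}{2} - \left(1 + \frac{J}{2}\right) = \frac{1}{2} - \frac{J}{2}$)
$\left(7 - C{\left(1 \right)}\right) m b{\left(2 \right)} = \left(7 - 1\right) \left(- \frac{20}{7}\right) \left(\frac{1}{2} - 1\right) = 6 \left(- \frac{20}{7}\right) \left(- \frac{1}{2}\right) = \left(- \frac{120}{7}\right) \left(- \frac{1}{2}\right) = \frac{60}{7}$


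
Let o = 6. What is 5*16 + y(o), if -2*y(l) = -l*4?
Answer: 92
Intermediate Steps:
y(l) = 2*l (y(l) = -(-l)*4/2 = -(-2)*l = 2*l)
5*16 + y(o) = 5*16 + 2*6 = 80 + 12 = 92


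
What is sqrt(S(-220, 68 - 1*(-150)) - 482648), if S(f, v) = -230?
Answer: I*sqrt(482878) ≈ 694.89*I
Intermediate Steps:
sqrt(S(-220, 68 - 1*(-150)) - 482648) = sqrt(-230 - 482648) = sqrt(-482878) = I*sqrt(482878)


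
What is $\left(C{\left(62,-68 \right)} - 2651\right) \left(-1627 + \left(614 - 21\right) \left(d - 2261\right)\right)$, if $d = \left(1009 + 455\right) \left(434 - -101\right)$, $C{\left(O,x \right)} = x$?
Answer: $-1259220343480$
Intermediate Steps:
$d = 783240$ ($d = 1464 \left(434 + \left(-9 + 110\right)\right) = 1464 \left(434 + 101\right) = 1464 \cdot 535 = 783240$)
$\left(C{\left(62,-68 \right)} - 2651\right) \left(-1627 + \left(614 - 21\right) \left(d - 2261\right)\right) = \left(-68 - 2651\right) \left(-1627 + \left(614 - 21\right) \left(783240 - 2261\right)\right) = - 2719 \left(-1627 + 593 \cdot 780979\right) = - 2719 \left(-1627 + 463120547\right) = \left(-2719\right) 463118920 = -1259220343480$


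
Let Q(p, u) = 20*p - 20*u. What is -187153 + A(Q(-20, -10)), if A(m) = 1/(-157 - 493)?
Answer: -121649451/650 ≈ -1.8715e+5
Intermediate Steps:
Q(p, u) = -20*u + 20*p
A(m) = -1/650 (A(m) = 1/(-650) = -1/650)
-187153 + A(Q(-20, -10)) = -187153 - 1/650 = -121649451/650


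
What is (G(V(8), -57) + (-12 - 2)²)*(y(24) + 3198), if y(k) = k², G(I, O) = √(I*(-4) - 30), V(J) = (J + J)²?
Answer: 739704 + 3774*I*√1054 ≈ 7.397e+5 + 1.2252e+5*I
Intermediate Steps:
V(J) = 4*J² (V(J) = (2*J)² = 4*J²)
G(I, O) = √(-30 - 4*I) (G(I, O) = √(-4*I - 30) = √(-30 - 4*I))
(G(V(8), -57) + (-12 - 2)²)*(y(24) + 3198) = (√(-30 - 16*8²) + (-12 - 2)²)*(24² + 3198) = (√(-30 - 16*64) + (-14)²)*(576 + 3198) = (√(-30 - 4*256) + 196)*3774 = (√(-30 - 1024) + 196)*3774 = (√(-1054) + 196)*3774 = (I*√1054 + 196)*3774 = (196 + I*√1054)*3774 = 739704 + 3774*I*√1054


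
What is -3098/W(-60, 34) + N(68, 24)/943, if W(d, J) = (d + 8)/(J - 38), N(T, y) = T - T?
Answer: -3098/13 ≈ -238.31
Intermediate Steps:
N(T, y) = 0
W(d, J) = (8 + d)/(-38 + J)
-3098/W(-60, 34) + N(68, 24)/943 = -3098*(-38 + 34)/(8 - 60) + 0/943 = -3098/(-52/(-4)) + 0*(1/943) = -3098/((-1/4*(-52))) + 0 = -3098/13 + 0 = -3098/13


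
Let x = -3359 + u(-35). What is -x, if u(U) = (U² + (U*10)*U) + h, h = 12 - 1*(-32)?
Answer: -10160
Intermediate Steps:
h = 44 (h = 12 + 32 = 44)
u(U) = 44 + 11*U² (u(U) = (U² + (U*10)*U) + 44 = (U² + (10*U)*U) + 44 = (U² + 10*U²) + 44 = 11*U² + 44 = 44 + 11*U²)
x = 10160 (x = -3359 + (44 + 11*(-35)²) = -3359 + (44 + 11*1225) = -3359 + (44 + 13475) = -3359 + 13519 = 10160)
-x = -1*10160 = -10160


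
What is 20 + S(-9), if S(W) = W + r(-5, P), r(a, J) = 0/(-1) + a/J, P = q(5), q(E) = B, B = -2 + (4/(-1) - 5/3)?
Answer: 268/23 ≈ 11.652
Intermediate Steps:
B = -23/3 (B = -2 + (4*(-1) - 5*⅓) = -2 + (-4 - 5/3) = -2 - 17/3 = -23/3 ≈ -7.6667)
q(E) = -23/3
P = -23/3 ≈ -7.6667
r(a, J) = a/J (r(a, J) = 0*(-1) + a/J = 0 + a/J = a/J)
S(W) = 15/23 + W (S(W) = W - 5/(-23/3) = W - 5*(-3/23) = W + 15/23 = 15/23 + W)
20 + S(-9) = 20 + (15/23 - 9) = 20 - 192/23 = 268/23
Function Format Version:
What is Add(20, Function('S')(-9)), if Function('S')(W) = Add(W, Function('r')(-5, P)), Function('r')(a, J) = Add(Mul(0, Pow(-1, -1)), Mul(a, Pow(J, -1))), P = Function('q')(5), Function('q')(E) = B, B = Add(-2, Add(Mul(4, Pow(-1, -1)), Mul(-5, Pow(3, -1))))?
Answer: Rational(268, 23) ≈ 11.652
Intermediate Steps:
B = Rational(-23, 3) (B = Add(-2, Add(Mul(4, -1), Mul(-5, Rational(1, 3)))) = Add(-2, Add(-4, Rational(-5, 3))) = Add(-2, Rational(-17, 3)) = Rational(-23, 3) ≈ -7.6667)
Function('q')(E) = Rational(-23, 3)
P = Rational(-23, 3) ≈ -7.6667
Function('r')(a, J) = Mul(a, Pow(J, -1)) (Function('r')(a, J) = Add(Mul(0, -1), Mul(a, Pow(J, -1))) = Add(0, Mul(a, Pow(J, -1))) = Mul(a, Pow(J, -1)))
Function('S')(W) = Add(Rational(15, 23), W) (Function('S')(W) = Add(W, Mul(-5, Pow(Rational(-23, 3), -1))) = Add(W, Mul(-5, Rational(-3, 23))) = Add(W, Rational(15, 23)) = Add(Rational(15, 23), W))
Add(20, Function('S')(-9)) = Add(20, Add(Rational(15, 23), -9)) = Add(20, Rational(-192, 23)) = Rational(268, 23)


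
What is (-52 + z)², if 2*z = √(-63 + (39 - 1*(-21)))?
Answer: (104 - I*√3)²/4 ≈ 2703.3 - 90.067*I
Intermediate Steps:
z = I*√3/2 (z = √(-63 + (39 - 1*(-21)))/2 = √(-63 + (39 + 21))/2 = √(-63 + 60)/2 = √(-3)/2 = (I*√3)/2 = I*√3/2 ≈ 0.86602*I)
(-52 + z)² = (-52 + I*√3/2)²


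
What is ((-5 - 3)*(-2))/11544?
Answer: 2/1443 ≈ 0.0013860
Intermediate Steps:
((-5 - 3)*(-2))/11544 = (-8*(-2))/11544 = (1/11544)*16 = 2/1443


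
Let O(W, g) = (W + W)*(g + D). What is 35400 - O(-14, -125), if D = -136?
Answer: 28092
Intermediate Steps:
O(W, g) = 2*W*(-136 + g) (O(W, g) = (W + W)*(g - 136) = (2*W)*(-136 + g) = 2*W*(-136 + g))
35400 - O(-14, -125) = 35400 - 2*(-14)*(-136 - 125) = 35400 - 2*(-14)*(-261) = 35400 - 1*7308 = 35400 - 7308 = 28092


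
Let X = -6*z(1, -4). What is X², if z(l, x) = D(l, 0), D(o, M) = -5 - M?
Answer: 900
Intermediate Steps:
z(l, x) = -5 (z(l, x) = -5 - 1*0 = -5 + 0 = -5)
X = 30 (X = -6*(-5) = 30)
X² = 30² = 900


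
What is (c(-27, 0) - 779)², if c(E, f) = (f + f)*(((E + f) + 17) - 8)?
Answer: 606841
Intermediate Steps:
c(E, f) = 2*f*(9 + E + f) (c(E, f) = (2*f)*((17 + E + f) - 8) = (2*f)*(9 + E + f) = 2*f*(9 + E + f))
(c(-27, 0) - 779)² = (2*0*(9 - 27 + 0) - 779)² = (2*0*(-18) - 779)² = (0 - 779)² = (-779)² = 606841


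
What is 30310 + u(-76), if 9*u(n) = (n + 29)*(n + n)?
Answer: 279934/9 ≈ 31104.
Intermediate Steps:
u(n) = 2*n*(29 + n)/9 (u(n) = ((n + 29)*(n + n))/9 = ((29 + n)*(2*n))/9 = (2*n*(29 + n))/9 = 2*n*(29 + n)/9)
30310 + u(-76) = 30310 + (2/9)*(-76)*(29 - 76) = 30310 + (2/9)*(-76)*(-47) = 30310 + 7144/9 = 279934/9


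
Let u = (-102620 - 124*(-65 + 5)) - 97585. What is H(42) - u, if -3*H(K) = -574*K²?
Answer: 530277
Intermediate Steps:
u = -192765 (u = (-102620 - 124*(-60)) - 97585 = (-102620 + 7440) - 97585 = -95180 - 97585 = -192765)
H(K) = 574*K²/3 (H(K) = -(-574)*K²/3 = 574*K²/3)
H(42) - u = (574/3)*42² - 1*(-192765) = (574/3)*1764 + 192765 = 337512 + 192765 = 530277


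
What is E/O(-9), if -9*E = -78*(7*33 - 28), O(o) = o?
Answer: -5278/27 ≈ -195.48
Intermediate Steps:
E = 5278/3 (E = -(-26)*(7*33 - 28)/3 = -(-26)*(231 - 28)/3 = -(-26)*203/3 = -⅑*(-15834) = 5278/3 ≈ 1759.3)
E/O(-9) = (5278/3)/(-9) = (5278/3)*(-⅑) = -5278/27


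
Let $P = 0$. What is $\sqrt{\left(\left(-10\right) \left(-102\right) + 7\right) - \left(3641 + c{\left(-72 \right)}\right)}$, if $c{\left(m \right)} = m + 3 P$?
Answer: $i \sqrt{2542} \approx 50.418 i$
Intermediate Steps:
$c{\left(m \right)} = m$ ($c{\left(m \right)} = m + 3 \cdot 0 = m + 0 = m$)
$\sqrt{\left(\left(-10\right) \left(-102\right) + 7\right) - \left(3641 + c{\left(-72 \right)}\right)} = \sqrt{\left(\left(-10\right) \left(-102\right) + 7\right) - 3569} = \sqrt{\left(1020 + 7\right) + \left(-3641 + 72\right)} = \sqrt{1027 - 3569} = \sqrt{-2542} = i \sqrt{2542}$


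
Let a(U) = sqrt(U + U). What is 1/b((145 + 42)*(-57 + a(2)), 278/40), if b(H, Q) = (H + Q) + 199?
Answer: -20/201581 ≈ -9.9216e-5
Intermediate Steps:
a(U) = sqrt(2)*sqrt(U) (a(U) = sqrt(2*U) = sqrt(2)*sqrt(U))
b(H, Q) = 199 + H + Q
1/b((145 + 42)*(-57 + a(2)), 278/40) = 1/(199 + (145 + 42)*(-57 + sqrt(2)*sqrt(2)) + 278/40) = 1/(199 + 187*(-57 + 2) + 278*(1/40)) = 1/(199 + 187*(-55) + 139/20) = 1/(199 - 10285 + 139/20) = 1/(-201581/20) = -20/201581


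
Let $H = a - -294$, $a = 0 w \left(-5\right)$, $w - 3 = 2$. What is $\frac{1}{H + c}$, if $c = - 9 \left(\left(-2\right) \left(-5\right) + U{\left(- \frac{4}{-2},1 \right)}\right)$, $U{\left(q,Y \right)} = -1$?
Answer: $\frac{1}{213} \approx 0.0046948$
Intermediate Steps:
$w = 5$ ($w = 3 + 2 = 5$)
$a = 0$ ($a = 0 \cdot 5 \left(-5\right) = 0 \left(-5\right) = 0$)
$H = 294$ ($H = 0 - -294 = 0 + 294 = 294$)
$c = -81$ ($c = - 9 \left(\left(-2\right) \left(-5\right) - 1\right) = - 9 \left(10 - 1\right) = \left(-9\right) 9 = -81$)
$\frac{1}{H + c} = \frac{1}{294 - 81} = \frac{1}{213}$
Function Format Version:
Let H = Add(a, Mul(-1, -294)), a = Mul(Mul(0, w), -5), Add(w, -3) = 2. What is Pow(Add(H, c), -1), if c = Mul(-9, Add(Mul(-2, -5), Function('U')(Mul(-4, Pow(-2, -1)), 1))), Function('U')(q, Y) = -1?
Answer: Rational(1, 213) ≈ 0.0046948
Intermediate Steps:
w = 5 (w = Add(3, 2) = 5)
a = 0 (a = Mul(Mul(0, 5), -5) = Mul(0, -5) = 0)
H = 294 (H = Add(0, Mul(-1, -294)) = Add(0, 294) = 294)
c = -81 (c = Mul(-9, Add(Mul(-2, -5), -1)) = Mul(-9, Add(10, -1)) = Mul(-9, 9) = -81)
Pow(Add(H, c), -1) = Pow(Add(294, -81), -1) = Pow(213, -1) = Rational(1, 213)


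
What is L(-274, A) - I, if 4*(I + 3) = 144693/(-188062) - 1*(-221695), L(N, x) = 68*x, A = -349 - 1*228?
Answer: -71205206181/752248 ≈ -94657.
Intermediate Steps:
A = -577 (A = -349 - 228 = -577)
I = 41690003653/752248 (I = -3 + (144693/(-188062) - 1*(-221695))/4 = -3 + (144693*(-1/188062) + 221695)/4 = -3 + (-144693/188062 + 221695)/4 = -3 + (¼)*(41692260397/188062) = -3 + 41692260397/752248 = 41690003653/752248 ≈ 55421.)
L(-274, A) - I = 68*(-577) - 1*41690003653/752248 = -39236 - 41690003653/752248 = -71205206181/752248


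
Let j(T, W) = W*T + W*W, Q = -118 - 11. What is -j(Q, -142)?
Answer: -38482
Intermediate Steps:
Q = -129
j(T, W) = W**2 + T*W (j(T, W) = T*W + W**2 = W**2 + T*W)
-j(Q, -142) = -(-142)*(-129 - 142) = -(-142)*(-271) = -1*38482 = -38482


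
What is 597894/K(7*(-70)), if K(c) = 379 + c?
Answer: -199298/37 ≈ -5386.4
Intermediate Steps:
597894/K(7*(-70)) = 597894/(379 + 7*(-70)) = 597894/(379 - 490) = 597894/(-111) = 597894*(-1/111) = -199298/37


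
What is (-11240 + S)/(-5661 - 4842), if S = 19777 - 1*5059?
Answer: -3478/10503 ≈ -0.33114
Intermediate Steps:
S = 14718 (S = 19777 - 5059 = 14718)
(-11240 + S)/(-5661 - 4842) = (-11240 + 14718)/(-5661 - 4842) = 3478/(-10503) = 3478*(-1/10503) = -3478/10503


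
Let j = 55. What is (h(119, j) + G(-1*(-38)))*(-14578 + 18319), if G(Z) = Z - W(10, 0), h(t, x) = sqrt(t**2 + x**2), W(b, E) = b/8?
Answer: 549927/4 + 3741*sqrt(17186) ≈ 6.2791e+5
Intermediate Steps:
W(b, E) = b/8 (W(b, E) = b*(1/8) = b/8)
G(Z) = -5/4 + Z (G(Z) = Z - 10/8 = Z - 1*5/4 = Z - 5/4 = -5/4 + Z)
(h(119, j) + G(-1*(-38)))*(-14578 + 18319) = (sqrt(119**2 + 55**2) + (-5/4 - 1*(-38)))*(-14578 + 18319) = (sqrt(14161 + 3025) + (-5/4 + 38))*3741 = (sqrt(17186) + 147/4)*3741 = (147/4 + sqrt(17186))*3741 = 549927/4 + 3741*sqrt(17186)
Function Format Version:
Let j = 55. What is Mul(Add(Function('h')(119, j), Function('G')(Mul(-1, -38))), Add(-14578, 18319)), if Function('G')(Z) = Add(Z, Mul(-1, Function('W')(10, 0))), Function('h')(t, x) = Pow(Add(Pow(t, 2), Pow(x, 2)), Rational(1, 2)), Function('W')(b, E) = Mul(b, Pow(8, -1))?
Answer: Add(Rational(549927, 4), Mul(3741, Pow(17186, Rational(1, 2)))) ≈ 6.2791e+5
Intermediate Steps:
Function('W')(b, E) = Mul(Rational(1, 8), b) (Function('W')(b, E) = Mul(b, Rational(1, 8)) = Mul(Rational(1, 8), b))
Function('G')(Z) = Add(Rational(-5, 4), Z) (Function('G')(Z) = Add(Z, Mul(-1, Mul(Rational(1, 8), 10))) = Add(Z, Mul(-1, Rational(5, 4))) = Add(Z, Rational(-5, 4)) = Add(Rational(-5, 4), Z))
Mul(Add(Function('h')(119, j), Function('G')(Mul(-1, -38))), Add(-14578, 18319)) = Mul(Add(Pow(Add(Pow(119, 2), Pow(55, 2)), Rational(1, 2)), Add(Rational(-5, 4), Mul(-1, -38))), Add(-14578, 18319)) = Mul(Add(Pow(Add(14161, 3025), Rational(1, 2)), Add(Rational(-5, 4), 38)), 3741) = Mul(Add(Pow(17186, Rational(1, 2)), Rational(147, 4)), 3741) = Mul(Add(Rational(147, 4), Pow(17186, Rational(1, 2))), 3741) = Add(Rational(549927, 4), Mul(3741, Pow(17186, Rational(1, 2))))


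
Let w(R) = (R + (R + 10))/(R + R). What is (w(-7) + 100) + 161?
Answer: 1829/7 ≈ 261.29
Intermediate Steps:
w(R) = (10 + 2*R)/(2*R) (w(R) = (R + (10 + R))/((2*R)) = (10 + 2*R)*(1/(2*R)) = (10 + 2*R)/(2*R))
(w(-7) + 100) + 161 = ((5 - 7)/(-7) + 100) + 161 = (-⅐*(-2) + 100) + 161 = (2/7 + 100) + 161 = 702/7 + 161 = 1829/7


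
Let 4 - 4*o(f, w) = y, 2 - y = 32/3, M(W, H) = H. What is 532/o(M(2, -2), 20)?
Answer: 168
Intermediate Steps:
y = -26/3 (y = 2 - 32/3 = -26/3 ≈ -8.6667)
o(f, w) = 19/6 (o(f, w) = 1 - 1/4*(-26/3) = 1 + 13/6 = 19/6)
532/o(M(2, -2), 20) = 532/(19/6) = 532*(6/19) = 168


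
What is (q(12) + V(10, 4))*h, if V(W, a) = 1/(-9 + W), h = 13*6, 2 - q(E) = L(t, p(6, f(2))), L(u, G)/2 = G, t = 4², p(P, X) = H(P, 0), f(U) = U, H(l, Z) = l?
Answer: -702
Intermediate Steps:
p(P, X) = P
t = 16
L(u, G) = 2*G
q(E) = -10 (q(E) = 2 - 2*6 = 2 - 1*12 = 2 - 12 = -10)
h = 78
(q(12) + V(10, 4))*h = (-10 + 1/(-9 + 10))*78 = (-10 + 1/1)*78 = (-10 + 1)*78 = -9*78 = -702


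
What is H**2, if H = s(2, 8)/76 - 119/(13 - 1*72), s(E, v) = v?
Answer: 5659641/1256641 ≈ 4.5038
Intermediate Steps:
H = 2379/1121 (H = 8/76 - 119/(13 - 1*72) = 8*(1/76) - 119/(13 - 72) = 2/19 - 119/(-59) = 2/19 - 119*(-1/59) = 2/19 + 119/59 = 2379/1121 ≈ 2.1222)
H**2 = (2379/1121)**2 = 5659641/1256641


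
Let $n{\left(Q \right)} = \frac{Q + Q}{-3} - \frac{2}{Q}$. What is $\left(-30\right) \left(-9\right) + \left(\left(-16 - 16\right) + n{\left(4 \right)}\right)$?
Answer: $\frac{1409}{6} \approx 234.83$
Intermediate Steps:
$n{\left(Q \right)} = - \frac{2}{Q} - \frac{2 Q}{3}$ ($n{\left(Q \right)} = 2 Q \left(- \frac{1}{3}\right) - \frac{2}{Q} = - \frac{2 Q}{3} - \frac{2}{Q} = - \frac{2}{Q} - \frac{2 Q}{3}$)
$\left(-30\right) \left(-9\right) + \left(\left(-16 - 16\right) + n{\left(4 \right)}\right) = \left(-30\right) \left(-9\right) - \left(\frac{104}{3} + \frac{1}{2}\right) = 270 - \frac{211}{6} = \frac{1409}{6}$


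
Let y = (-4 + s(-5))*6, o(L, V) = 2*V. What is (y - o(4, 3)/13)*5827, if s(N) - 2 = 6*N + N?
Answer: -16851684/13 ≈ -1.2963e+6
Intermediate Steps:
s(N) = 2 + 7*N (s(N) = 2 + (6*N + N) = 2 + 7*N)
y = -222 (y = (-4 + (2 + 7*(-5)))*6 = (-4 + (2 - 35))*6 = (-4 - 33)*6 = -37*6 = -222)
(y - o(4, 3)/13)*5827 = (-222 - 2*3/13)*5827 = (-222 - 6/13)*5827 = -2892/13*5827 = -16851684/13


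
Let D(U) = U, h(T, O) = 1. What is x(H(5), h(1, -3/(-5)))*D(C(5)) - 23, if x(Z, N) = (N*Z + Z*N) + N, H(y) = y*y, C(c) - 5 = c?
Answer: 487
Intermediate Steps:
C(c) = 5 + c
H(y) = y²
x(Z, N) = N + 2*N*Z (x(Z, N) = (N*Z + N*Z) + N = 2*N*Z + N = N + 2*N*Z)
x(H(5), h(1, -3/(-5)))*D(C(5)) - 23 = (1*(1 + 2*5²))*(5 + 5) - 23 = (1*(1 + 2*25))*10 - 23 = (1*(1 + 50))*10 - 23 = (1*51)*10 - 23 = 51*10 - 23 = 510 - 23 = 487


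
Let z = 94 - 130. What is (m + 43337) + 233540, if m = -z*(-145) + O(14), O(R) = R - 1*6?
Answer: 271665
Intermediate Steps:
O(R) = -6 + R (O(R) = R - 6 = -6 + R)
z = -36
m = -5212 (m = -1*(-36)*(-145) + (-6 + 14) = 36*(-145) + 8 = -5220 + 8 = -5212)
(m + 43337) + 233540 = (-5212 + 43337) + 233540 = 38125 + 233540 = 271665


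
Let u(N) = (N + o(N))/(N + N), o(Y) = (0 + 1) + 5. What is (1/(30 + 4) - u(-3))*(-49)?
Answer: -441/17 ≈ -25.941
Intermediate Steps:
o(Y) = 6 (o(Y) = 1 + 5 = 6)
u(N) = (6 + N)/(2*N) (u(N) = (N + 6)/(N + N) = (6 + N)/((2*N)) = (6 + N)*(1/(2*N)) = (6 + N)/(2*N))
(1/(30 + 4) - u(-3))*(-49) = (1/(30 + 4) - (6 - 3)/(2*(-3)))*(-49) = (1/34 - (-1)*3/(2*3))*(-49) = (1/34 - 1*(-½))*(-49) = (1/34 + ½)*(-49) = (9/17)*(-49) = -441/17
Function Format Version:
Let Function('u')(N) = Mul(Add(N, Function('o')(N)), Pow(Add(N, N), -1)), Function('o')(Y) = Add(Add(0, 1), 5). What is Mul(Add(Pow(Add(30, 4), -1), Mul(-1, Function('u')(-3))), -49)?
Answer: Rational(-441, 17) ≈ -25.941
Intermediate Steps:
Function('o')(Y) = 6 (Function('o')(Y) = Add(1, 5) = 6)
Function('u')(N) = Mul(Rational(1, 2), Pow(N, -1), Add(6, N)) (Function('u')(N) = Mul(Add(N, 6), Pow(Add(N, N), -1)) = Mul(Add(6, N), Pow(Mul(2, N), -1)) = Mul(Add(6, N), Mul(Rational(1, 2), Pow(N, -1))) = Mul(Rational(1, 2), Pow(N, -1), Add(6, N)))
Mul(Add(Pow(Add(30, 4), -1), Mul(-1, Function('u')(-3))), -49) = Mul(Add(Pow(Add(30, 4), -1), Mul(-1, Mul(Rational(1, 2), Pow(-3, -1), Add(6, -3)))), -49) = Mul(Add(Pow(34, -1), Mul(-1, Mul(Rational(1, 2), Rational(-1, 3), 3))), -49) = Mul(Add(Rational(1, 34), Mul(-1, Rational(-1, 2))), -49) = Mul(Add(Rational(1, 34), Rational(1, 2)), -49) = Mul(Rational(9, 17), -49) = Rational(-441, 17)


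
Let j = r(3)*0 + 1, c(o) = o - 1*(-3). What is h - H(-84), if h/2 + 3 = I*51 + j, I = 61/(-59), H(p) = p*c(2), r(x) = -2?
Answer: 18322/59 ≈ 310.54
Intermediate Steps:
c(o) = 3 + o (c(o) = o + 3 = 3 + o)
H(p) = 5*p (H(p) = p*(3 + 2) = p*5 = 5*p)
I = -61/59 (I = 61*(-1/59) = -61/59 ≈ -1.0339)
j = 1 (j = -2*0 + 1 = 0 + 1 = 1)
h = -6458/59 (h = -6 + 2*(-61/59*51 + 1) = -6 + 2*(-3111/59 + 1) = -6 + 2*(-3052/59) = -6 - 6104/59 = -6458/59 ≈ -109.46)
h - H(-84) = -6458/59 - 5*(-84) = -6458/59 - 1*(-420) = -6458/59 + 420 = 18322/59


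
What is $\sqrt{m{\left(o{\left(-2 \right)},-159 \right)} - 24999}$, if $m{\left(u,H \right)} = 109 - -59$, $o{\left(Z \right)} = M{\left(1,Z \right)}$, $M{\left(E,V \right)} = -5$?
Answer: $3 i \sqrt{2759} \approx 157.58 i$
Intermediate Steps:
$o{\left(Z \right)} = -5$
$m{\left(u,H \right)} = 168$ ($m{\left(u,H \right)} = 109 + 59 = 168$)
$\sqrt{m{\left(o{\left(-2 \right)},-159 \right)} - 24999} = \sqrt{168 - 24999} = \sqrt{-24831} = 3 i \sqrt{2759}$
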